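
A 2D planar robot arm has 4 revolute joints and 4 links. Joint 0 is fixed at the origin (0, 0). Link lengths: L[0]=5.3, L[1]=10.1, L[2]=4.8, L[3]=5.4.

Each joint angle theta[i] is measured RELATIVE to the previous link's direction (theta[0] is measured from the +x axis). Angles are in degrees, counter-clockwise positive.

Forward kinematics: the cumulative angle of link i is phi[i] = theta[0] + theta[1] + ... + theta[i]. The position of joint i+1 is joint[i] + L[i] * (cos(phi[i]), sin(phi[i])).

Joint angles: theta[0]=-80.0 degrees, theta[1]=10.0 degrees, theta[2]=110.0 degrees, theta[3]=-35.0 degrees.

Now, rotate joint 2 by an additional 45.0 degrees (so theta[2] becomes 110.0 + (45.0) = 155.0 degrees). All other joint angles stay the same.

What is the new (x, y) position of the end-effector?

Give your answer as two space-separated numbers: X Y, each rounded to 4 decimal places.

Answer: 8.2641 -5.7920

Derivation:
joint[0] = (0.0000, 0.0000)  (base)
link 0: phi[0] = -80 = -80 deg
  cos(-80 deg) = 0.1736, sin(-80 deg) = -0.9848
  joint[1] = (0.0000, 0.0000) + 5.3 * (0.1736, -0.9848) = (0.0000 + 0.9203, 0.0000 + -5.2195) = (0.9203, -5.2195)
link 1: phi[1] = -80 + 10 = -70 deg
  cos(-70 deg) = 0.3420, sin(-70 deg) = -0.9397
  joint[2] = (0.9203, -5.2195) + 10.1 * (0.3420, -0.9397) = (0.9203 + 3.4544, -5.2195 + -9.4909) = (4.3747, -14.7104)
link 2: phi[2] = -80 + 10 + 155 = 85 deg
  cos(85 deg) = 0.0872, sin(85 deg) = 0.9962
  joint[3] = (4.3747, -14.7104) + 4.8 * (0.0872, 0.9962) = (4.3747 + 0.4183, -14.7104 + 4.7817) = (4.7931, -9.9286)
link 3: phi[3] = -80 + 10 + 155 + -35 = 50 deg
  cos(50 deg) = 0.6428, sin(50 deg) = 0.7660
  joint[4] = (4.7931, -9.9286) + 5.4 * (0.6428, 0.7660) = (4.7931 + 3.4711, -9.9286 + 4.1366) = (8.2641, -5.7920)
End effector: (8.2641, -5.7920)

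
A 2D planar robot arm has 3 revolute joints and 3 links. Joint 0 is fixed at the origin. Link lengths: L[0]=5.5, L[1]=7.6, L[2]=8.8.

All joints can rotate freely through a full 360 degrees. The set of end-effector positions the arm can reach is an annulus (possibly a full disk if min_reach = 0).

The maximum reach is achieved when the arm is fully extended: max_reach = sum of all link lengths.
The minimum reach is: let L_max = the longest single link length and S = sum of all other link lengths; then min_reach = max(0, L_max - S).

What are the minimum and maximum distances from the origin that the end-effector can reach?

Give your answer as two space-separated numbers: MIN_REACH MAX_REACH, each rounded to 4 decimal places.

Link lengths: [5.5, 7.6, 8.8]
max_reach = 5.5 + 7.6 + 8.8 = 21.9
L_max = max([5.5, 7.6, 8.8]) = 8.8
S (sum of others) = 21.9 - 8.8 = 13.1
min_reach = max(0, 8.8 - 13.1) = max(0, -4.3) = 0

Answer: 0.0000 21.9000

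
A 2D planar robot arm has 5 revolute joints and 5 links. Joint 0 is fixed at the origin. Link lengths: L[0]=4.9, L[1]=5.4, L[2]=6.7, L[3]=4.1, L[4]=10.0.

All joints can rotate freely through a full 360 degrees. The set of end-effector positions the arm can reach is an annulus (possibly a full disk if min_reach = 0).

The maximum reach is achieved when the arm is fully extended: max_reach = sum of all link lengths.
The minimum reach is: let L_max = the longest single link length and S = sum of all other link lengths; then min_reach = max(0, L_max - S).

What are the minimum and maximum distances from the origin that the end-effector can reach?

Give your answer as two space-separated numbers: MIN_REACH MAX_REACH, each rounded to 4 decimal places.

Answer: 0.0000 31.1000

Derivation:
Link lengths: [4.9, 5.4, 6.7, 4.1, 10.0]
max_reach = 4.9 + 5.4 + 6.7 + 4.1 + 10 = 31.1
L_max = max([4.9, 5.4, 6.7, 4.1, 10.0]) = 10
S (sum of others) = 31.1 - 10 = 21.1
min_reach = max(0, 10 - 21.1) = max(0, -11.1) = 0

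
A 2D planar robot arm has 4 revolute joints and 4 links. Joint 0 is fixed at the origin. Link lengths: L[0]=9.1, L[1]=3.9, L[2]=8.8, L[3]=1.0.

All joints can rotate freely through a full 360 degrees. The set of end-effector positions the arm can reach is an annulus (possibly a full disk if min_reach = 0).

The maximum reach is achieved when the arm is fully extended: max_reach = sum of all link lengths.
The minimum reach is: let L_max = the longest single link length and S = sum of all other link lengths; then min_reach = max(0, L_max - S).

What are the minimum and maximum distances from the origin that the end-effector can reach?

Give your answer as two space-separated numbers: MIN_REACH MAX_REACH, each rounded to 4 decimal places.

Answer: 0.0000 22.8000

Derivation:
Link lengths: [9.1, 3.9, 8.8, 1.0]
max_reach = 9.1 + 3.9 + 8.8 + 1 = 22.8
L_max = max([9.1, 3.9, 8.8, 1.0]) = 9.1
S (sum of others) = 22.8 - 9.1 = 13.7
min_reach = max(0, 9.1 - 13.7) = max(0, -4.6) = 0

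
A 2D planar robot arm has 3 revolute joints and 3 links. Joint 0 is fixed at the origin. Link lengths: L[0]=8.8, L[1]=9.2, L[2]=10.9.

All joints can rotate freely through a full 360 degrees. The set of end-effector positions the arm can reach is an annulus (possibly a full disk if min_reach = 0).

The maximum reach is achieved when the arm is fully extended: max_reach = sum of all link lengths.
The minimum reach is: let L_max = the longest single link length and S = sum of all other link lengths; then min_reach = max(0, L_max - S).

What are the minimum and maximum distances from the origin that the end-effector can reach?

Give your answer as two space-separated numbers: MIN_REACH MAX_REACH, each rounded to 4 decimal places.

Link lengths: [8.8, 9.2, 10.9]
max_reach = 8.8 + 9.2 + 10.9 = 28.9
L_max = max([8.8, 9.2, 10.9]) = 10.9
S (sum of others) = 28.9 - 10.9 = 18
min_reach = max(0, 10.9 - 18) = max(0, -7.1) = 0

Answer: 0.0000 28.9000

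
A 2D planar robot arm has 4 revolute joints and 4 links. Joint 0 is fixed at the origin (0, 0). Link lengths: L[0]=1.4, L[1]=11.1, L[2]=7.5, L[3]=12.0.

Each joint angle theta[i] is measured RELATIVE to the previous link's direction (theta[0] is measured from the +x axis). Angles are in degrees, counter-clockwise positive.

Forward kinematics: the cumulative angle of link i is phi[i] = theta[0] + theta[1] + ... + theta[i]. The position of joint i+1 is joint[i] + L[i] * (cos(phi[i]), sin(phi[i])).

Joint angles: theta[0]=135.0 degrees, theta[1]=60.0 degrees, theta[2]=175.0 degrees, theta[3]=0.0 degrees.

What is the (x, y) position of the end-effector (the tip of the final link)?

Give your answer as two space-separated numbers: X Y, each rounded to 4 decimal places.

Answer: 7.4920 1.5032

Derivation:
joint[0] = (0.0000, 0.0000)  (base)
link 0: phi[0] = 135 = 135 deg
  cos(135 deg) = -0.7071, sin(135 deg) = 0.7071
  joint[1] = (0.0000, 0.0000) + 1.4 * (-0.7071, 0.7071) = (0.0000 + -0.9899, 0.0000 + 0.9899) = (-0.9899, 0.9899)
link 1: phi[1] = 135 + 60 = 195 deg
  cos(195 deg) = -0.9659, sin(195 deg) = -0.2588
  joint[2] = (-0.9899, 0.9899) + 11.1 * (-0.9659, -0.2588) = (-0.9899 + -10.7218, 0.9899 + -2.8729) = (-11.7117, -1.8829)
link 2: phi[2] = 135 + 60 + 175 = 370 deg
  cos(370 deg) = 0.9848, sin(370 deg) = 0.1736
  joint[3] = (-11.7117, -1.8829) + 7.5 * (0.9848, 0.1736) = (-11.7117 + 7.3861, -1.8829 + 1.3024) = (-4.3257, -0.5806)
link 3: phi[3] = 135 + 60 + 175 + 0 = 370 deg
  cos(370 deg) = 0.9848, sin(370 deg) = 0.1736
  joint[4] = (-4.3257, -0.5806) + 12 * (0.9848, 0.1736) = (-4.3257 + 11.8177, -0.5806 + 2.0838) = (7.4920, 1.5032)
End effector: (7.4920, 1.5032)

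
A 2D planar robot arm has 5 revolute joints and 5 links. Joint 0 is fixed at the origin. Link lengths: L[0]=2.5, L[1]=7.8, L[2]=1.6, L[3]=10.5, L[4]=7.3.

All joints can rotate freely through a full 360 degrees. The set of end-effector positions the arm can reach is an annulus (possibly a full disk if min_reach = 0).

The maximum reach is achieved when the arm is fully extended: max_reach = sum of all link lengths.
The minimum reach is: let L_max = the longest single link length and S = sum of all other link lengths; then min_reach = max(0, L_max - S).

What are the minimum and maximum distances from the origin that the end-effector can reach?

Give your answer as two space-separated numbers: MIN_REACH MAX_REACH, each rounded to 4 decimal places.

Answer: 0.0000 29.7000

Derivation:
Link lengths: [2.5, 7.8, 1.6, 10.5, 7.3]
max_reach = 2.5 + 7.8 + 1.6 + 10.5 + 7.3 = 29.7
L_max = max([2.5, 7.8, 1.6, 10.5, 7.3]) = 10.5
S (sum of others) = 29.7 - 10.5 = 19.2
min_reach = max(0, 10.5 - 19.2) = max(0, -8.7) = 0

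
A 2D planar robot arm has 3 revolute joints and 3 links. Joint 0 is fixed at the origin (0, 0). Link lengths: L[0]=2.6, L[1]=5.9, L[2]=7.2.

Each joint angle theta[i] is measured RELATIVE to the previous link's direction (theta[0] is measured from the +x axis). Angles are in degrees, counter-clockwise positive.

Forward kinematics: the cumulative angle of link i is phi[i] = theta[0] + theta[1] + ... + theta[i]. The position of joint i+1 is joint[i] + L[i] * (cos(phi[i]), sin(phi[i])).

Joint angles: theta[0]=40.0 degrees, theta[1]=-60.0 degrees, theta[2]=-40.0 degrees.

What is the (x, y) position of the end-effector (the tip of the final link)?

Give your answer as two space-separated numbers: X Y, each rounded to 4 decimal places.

joint[0] = (0.0000, 0.0000)  (base)
link 0: phi[0] = 40 = 40 deg
  cos(40 deg) = 0.7660, sin(40 deg) = 0.6428
  joint[1] = (0.0000, 0.0000) + 2.6 * (0.7660, 0.6428) = (0.0000 + 1.9917, 0.0000 + 1.6712) = (1.9917, 1.6712)
link 1: phi[1] = 40 + -60 = -20 deg
  cos(-20 deg) = 0.9397, sin(-20 deg) = -0.3420
  joint[2] = (1.9917, 1.6712) + 5.9 * (0.9397, -0.3420) = (1.9917 + 5.5442, 1.6712 + -2.0179) = (7.5359, -0.3467)
link 2: phi[2] = 40 + -60 + -40 = -60 deg
  cos(-60 deg) = 0.5000, sin(-60 deg) = -0.8660
  joint[3] = (7.5359, -0.3467) + 7.2 * (0.5000, -0.8660) = (7.5359 + 3.6000, -0.3467 + -6.2354) = (11.1359, -6.5821)
End effector: (11.1359, -6.5821)

Answer: 11.1359 -6.5821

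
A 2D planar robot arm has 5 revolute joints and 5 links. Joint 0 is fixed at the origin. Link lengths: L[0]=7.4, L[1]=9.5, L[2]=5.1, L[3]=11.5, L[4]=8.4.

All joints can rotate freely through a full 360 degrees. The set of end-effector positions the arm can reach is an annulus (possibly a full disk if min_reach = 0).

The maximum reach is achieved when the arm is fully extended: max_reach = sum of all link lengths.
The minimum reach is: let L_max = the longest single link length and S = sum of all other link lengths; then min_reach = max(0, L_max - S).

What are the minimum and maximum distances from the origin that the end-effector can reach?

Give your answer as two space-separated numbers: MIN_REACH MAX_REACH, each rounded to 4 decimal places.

Link lengths: [7.4, 9.5, 5.1, 11.5, 8.4]
max_reach = 7.4 + 9.5 + 5.1 + 11.5 + 8.4 = 41.9
L_max = max([7.4, 9.5, 5.1, 11.5, 8.4]) = 11.5
S (sum of others) = 41.9 - 11.5 = 30.4
min_reach = max(0, 11.5 - 30.4) = max(0, -18.9) = 0

Answer: 0.0000 41.9000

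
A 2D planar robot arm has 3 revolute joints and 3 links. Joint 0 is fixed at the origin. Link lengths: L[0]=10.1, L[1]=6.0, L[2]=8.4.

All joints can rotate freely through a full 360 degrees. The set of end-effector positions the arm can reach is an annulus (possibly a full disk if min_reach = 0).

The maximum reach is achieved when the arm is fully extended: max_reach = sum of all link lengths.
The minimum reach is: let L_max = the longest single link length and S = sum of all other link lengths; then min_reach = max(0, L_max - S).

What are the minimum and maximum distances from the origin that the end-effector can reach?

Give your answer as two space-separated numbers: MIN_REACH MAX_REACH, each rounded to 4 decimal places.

Answer: 0.0000 24.5000

Derivation:
Link lengths: [10.1, 6.0, 8.4]
max_reach = 10.1 + 6 + 8.4 = 24.5
L_max = max([10.1, 6.0, 8.4]) = 10.1
S (sum of others) = 24.5 - 10.1 = 14.4
min_reach = max(0, 10.1 - 14.4) = max(0, -4.3) = 0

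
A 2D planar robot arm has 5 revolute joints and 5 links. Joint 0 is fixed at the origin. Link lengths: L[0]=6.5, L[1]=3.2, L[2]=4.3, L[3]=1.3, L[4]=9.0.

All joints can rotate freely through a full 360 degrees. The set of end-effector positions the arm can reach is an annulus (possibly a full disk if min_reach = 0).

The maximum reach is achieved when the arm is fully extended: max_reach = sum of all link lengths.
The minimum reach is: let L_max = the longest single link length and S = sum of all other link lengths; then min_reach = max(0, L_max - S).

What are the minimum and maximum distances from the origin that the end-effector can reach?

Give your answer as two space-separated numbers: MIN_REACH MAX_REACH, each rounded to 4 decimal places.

Link lengths: [6.5, 3.2, 4.3, 1.3, 9.0]
max_reach = 6.5 + 3.2 + 4.3 + 1.3 + 9 = 24.3
L_max = max([6.5, 3.2, 4.3, 1.3, 9.0]) = 9
S (sum of others) = 24.3 - 9 = 15.3
min_reach = max(0, 9 - 15.3) = max(0, -6.3) = 0

Answer: 0.0000 24.3000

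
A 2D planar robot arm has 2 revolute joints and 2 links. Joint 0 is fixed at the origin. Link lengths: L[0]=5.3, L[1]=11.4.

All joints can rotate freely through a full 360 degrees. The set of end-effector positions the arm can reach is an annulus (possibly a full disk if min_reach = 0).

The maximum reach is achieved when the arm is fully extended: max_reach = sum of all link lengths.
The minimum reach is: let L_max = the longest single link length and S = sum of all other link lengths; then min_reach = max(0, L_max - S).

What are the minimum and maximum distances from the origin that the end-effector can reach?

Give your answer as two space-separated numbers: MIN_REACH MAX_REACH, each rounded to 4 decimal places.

Link lengths: [5.3, 11.4]
max_reach = 5.3 + 11.4 = 16.7
L_max = max([5.3, 11.4]) = 11.4
S (sum of others) = 16.7 - 11.4 = 5.3
min_reach = max(0, 11.4 - 5.3) = max(0, 6.1) = 6.1

Answer: 6.1000 16.7000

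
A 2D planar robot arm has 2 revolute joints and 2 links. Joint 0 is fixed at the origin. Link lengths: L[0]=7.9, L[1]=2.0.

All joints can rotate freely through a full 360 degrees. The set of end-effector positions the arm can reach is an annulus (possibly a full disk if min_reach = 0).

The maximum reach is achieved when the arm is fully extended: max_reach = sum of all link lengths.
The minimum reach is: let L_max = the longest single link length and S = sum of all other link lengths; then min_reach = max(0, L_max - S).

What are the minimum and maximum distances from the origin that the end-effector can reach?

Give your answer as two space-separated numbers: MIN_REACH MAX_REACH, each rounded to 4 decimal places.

Link lengths: [7.9, 2.0]
max_reach = 7.9 + 2 = 9.9
L_max = max([7.9, 2.0]) = 7.9
S (sum of others) = 9.9 - 7.9 = 2
min_reach = max(0, 7.9 - 2) = max(0, 5.9) = 5.9

Answer: 5.9000 9.9000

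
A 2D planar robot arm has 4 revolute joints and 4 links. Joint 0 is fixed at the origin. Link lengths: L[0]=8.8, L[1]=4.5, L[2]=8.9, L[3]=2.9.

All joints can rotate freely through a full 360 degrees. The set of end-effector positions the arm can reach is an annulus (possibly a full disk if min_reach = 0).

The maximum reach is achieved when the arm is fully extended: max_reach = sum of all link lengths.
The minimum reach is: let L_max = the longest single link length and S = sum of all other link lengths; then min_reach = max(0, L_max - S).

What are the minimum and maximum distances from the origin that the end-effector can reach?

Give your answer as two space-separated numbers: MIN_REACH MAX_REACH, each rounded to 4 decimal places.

Link lengths: [8.8, 4.5, 8.9, 2.9]
max_reach = 8.8 + 4.5 + 8.9 + 2.9 = 25.1
L_max = max([8.8, 4.5, 8.9, 2.9]) = 8.9
S (sum of others) = 25.1 - 8.9 = 16.2
min_reach = max(0, 8.9 - 16.2) = max(0, -7.3) = 0

Answer: 0.0000 25.1000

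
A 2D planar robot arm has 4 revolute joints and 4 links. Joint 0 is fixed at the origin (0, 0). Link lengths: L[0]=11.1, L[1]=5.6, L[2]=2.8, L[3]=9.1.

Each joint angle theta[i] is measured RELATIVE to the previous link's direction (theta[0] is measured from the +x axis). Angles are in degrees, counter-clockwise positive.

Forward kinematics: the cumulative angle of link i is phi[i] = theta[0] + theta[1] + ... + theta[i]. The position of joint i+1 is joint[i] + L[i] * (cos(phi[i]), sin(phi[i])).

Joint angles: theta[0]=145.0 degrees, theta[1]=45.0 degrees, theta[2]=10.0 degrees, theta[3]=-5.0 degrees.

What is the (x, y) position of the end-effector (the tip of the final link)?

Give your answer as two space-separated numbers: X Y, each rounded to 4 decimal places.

Answer: -26.0286 2.0814

Derivation:
joint[0] = (0.0000, 0.0000)  (base)
link 0: phi[0] = 145 = 145 deg
  cos(145 deg) = -0.8192, sin(145 deg) = 0.5736
  joint[1] = (0.0000, 0.0000) + 11.1 * (-0.8192, 0.5736) = (0.0000 + -9.0926, 0.0000 + 6.3667) = (-9.0926, 6.3667)
link 1: phi[1] = 145 + 45 = 190 deg
  cos(190 deg) = -0.9848, sin(190 deg) = -0.1736
  joint[2] = (-9.0926, 6.3667) + 5.6 * (-0.9848, -0.1736) = (-9.0926 + -5.5149, 6.3667 + -0.9724) = (-14.6075, 5.3943)
link 2: phi[2] = 145 + 45 + 10 = 200 deg
  cos(200 deg) = -0.9397, sin(200 deg) = -0.3420
  joint[3] = (-14.6075, 5.3943) + 2.8 * (-0.9397, -0.3420) = (-14.6075 + -2.6311, 5.3943 + -0.9577) = (-17.2387, 4.4366)
link 3: phi[3] = 145 + 45 + 10 + -5 = 195 deg
  cos(195 deg) = -0.9659, sin(195 deg) = -0.2588
  joint[4] = (-17.2387, 4.4366) + 9.1 * (-0.9659, -0.2588) = (-17.2387 + -8.7899, 4.4366 + -2.3553) = (-26.0286, 2.0814)
End effector: (-26.0286, 2.0814)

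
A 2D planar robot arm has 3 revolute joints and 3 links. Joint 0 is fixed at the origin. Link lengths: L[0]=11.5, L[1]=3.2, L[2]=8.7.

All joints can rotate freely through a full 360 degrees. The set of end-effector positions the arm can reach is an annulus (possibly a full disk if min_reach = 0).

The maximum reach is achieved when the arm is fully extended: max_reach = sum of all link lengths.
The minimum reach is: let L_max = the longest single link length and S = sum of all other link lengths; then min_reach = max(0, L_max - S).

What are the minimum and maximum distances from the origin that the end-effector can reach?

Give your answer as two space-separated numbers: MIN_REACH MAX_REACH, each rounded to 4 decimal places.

Link lengths: [11.5, 3.2, 8.7]
max_reach = 11.5 + 3.2 + 8.7 = 23.4
L_max = max([11.5, 3.2, 8.7]) = 11.5
S (sum of others) = 23.4 - 11.5 = 11.9
min_reach = max(0, 11.5 - 11.9) = max(0, -0.4) = 0

Answer: 0.0000 23.4000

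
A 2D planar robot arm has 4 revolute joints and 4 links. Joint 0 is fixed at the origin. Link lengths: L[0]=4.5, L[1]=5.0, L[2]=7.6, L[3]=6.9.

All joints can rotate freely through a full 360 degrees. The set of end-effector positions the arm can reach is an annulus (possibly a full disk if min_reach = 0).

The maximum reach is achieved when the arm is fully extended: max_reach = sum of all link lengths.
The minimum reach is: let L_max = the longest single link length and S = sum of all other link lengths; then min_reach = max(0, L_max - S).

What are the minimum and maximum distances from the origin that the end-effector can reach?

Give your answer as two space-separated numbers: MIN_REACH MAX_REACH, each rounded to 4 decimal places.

Link lengths: [4.5, 5.0, 7.6, 6.9]
max_reach = 4.5 + 5 + 7.6 + 6.9 = 24
L_max = max([4.5, 5.0, 7.6, 6.9]) = 7.6
S (sum of others) = 24 - 7.6 = 16.4
min_reach = max(0, 7.6 - 16.4) = max(0, -8.8) = 0

Answer: 0.0000 24.0000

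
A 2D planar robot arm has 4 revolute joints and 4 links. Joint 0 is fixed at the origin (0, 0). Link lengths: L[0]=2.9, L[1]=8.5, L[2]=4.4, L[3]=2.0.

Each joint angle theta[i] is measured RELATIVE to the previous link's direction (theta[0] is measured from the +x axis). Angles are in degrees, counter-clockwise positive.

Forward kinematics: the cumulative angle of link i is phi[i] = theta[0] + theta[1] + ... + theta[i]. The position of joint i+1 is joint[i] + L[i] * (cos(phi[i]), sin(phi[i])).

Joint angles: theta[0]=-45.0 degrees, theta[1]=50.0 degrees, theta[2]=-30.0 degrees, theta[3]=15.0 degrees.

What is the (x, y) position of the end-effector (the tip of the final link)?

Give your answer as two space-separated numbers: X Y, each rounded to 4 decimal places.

Answer: 16.4756 -3.5166

Derivation:
joint[0] = (0.0000, 0.0000)  (base)
link 0: phi[0] = -45 = -45 deg
  cos(-45 deg) = 0.7071, sin(-45 deg) = -0.7071
  joint[1] = (0.0000, 0.0000) + 2.9 * (0.7071, -0.7071) = (0.0000 + 2.0506, 0.0000 + -2.0506) = (2.0506, -2.0506)
link 1: phi[1] = -45 + 50 = 5 deg
  cos(5 deg) = 0.9962, sin(5 deg) = 0.0872
  joint[2] = (2.0506, -2.0506) + 8.5 * (0.9962, 0.0872) = (2.0506 + 8.4677, -2.0506 + 0.7408) = (10.5183, -1.3098)
link 2: phi[2] = -45 + 50 + -30 = -25 deg
  cos(-25 deg) = 0.9063, sin(-25 deg) = -0.4226
  joint[3] = (10.5183, -1.3098) + 4.4 * (0.9063, -0.4226) = (10.5183 + 3.9878, -1.3098 + -1.8595) = (14.5060, -3.1693)
link 3: phi[3] = -45 + 50 + -30 + 15 = -10 deg
  cos(-10 deg) = 0.9848, sin(-10 deg) = -0.1736
  joint[4] = (14.5060, -3.1693) + 2 * (0.9848, -0.1736) = (14.5060 + 1.9696, -3.1693 + -0.3473) = (16.4756, -3.5166)
End effector: (16.4756, -3.5166)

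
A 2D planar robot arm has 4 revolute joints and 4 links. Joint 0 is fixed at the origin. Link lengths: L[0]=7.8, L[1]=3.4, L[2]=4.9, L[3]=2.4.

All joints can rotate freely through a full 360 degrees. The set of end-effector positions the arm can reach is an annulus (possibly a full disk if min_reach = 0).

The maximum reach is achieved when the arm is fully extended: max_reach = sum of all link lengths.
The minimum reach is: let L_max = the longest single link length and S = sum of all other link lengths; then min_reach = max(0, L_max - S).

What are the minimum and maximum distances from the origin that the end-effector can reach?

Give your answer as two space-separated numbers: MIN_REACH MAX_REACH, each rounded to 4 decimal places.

Link lengths: [7.8, 3.4, 4.9, 2.4]
max_reach = 7.8 + 3.4 + 4.9 + 2.4 = 18.5
L_max = max([7.8, 3.4, 4.9, 2.4]) = 7.8
S (sum of others) = 18.5 - 7.8 = 10.7
min_reach = max(0, 7.8 - 10.7) = max(0, -2.9) = 0

Answer: 0.0000 18.5000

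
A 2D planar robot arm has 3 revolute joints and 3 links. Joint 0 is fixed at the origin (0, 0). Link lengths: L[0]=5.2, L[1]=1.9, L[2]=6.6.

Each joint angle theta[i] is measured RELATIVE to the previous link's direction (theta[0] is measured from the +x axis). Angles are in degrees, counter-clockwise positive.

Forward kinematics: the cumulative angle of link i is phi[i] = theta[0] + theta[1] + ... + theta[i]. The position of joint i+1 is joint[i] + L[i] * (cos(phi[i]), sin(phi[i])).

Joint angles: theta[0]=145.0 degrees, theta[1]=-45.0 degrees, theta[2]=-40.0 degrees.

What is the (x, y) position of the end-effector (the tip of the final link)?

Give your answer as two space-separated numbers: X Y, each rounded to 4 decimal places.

Answer: -1.2895 10.5695

Derivation:
joint[0] = (0.0000, 0.0000)  (base)
link 0: phi[0] = 145 = 145 deg
  cos(145 deg) = -0.8192, sin(145 deg) = 0.5736
  joint[1] = (0.0000, 0.0000) + 5.2 * (-0.8192, 0.5736) = (0.0000 + -4.2596, 0.0000 + 2.9826) = (-4.2596, 2.9826)
link 1: phi[1] = 145 + -45 = 100 deg
  cos(100 deg) = -0.1736, sin(100 deg) = 0.9848
  joint[2] = (-4.2596, 2.9826) + 1.9 * (-0.1736, 0.9848) = (-4.2596 + -0.3299, 2.9826 + 1.8711) = (-4.5895, 4.8537)
link 2: phi[2] = 145 + -45 + -40 = 60 deg
  cos(60 deg) = 0.5000, sin(60 deg) = 0.8660
  joint[3] = (-4.5895, 4.8537) + 6.6 * (0.5000, 0.8660) = (-4.5895 + 3.3000, 4.8537 + 5.7158) = (-1.2895, 10.5695)
End effector: (-1.2895, 10.5695)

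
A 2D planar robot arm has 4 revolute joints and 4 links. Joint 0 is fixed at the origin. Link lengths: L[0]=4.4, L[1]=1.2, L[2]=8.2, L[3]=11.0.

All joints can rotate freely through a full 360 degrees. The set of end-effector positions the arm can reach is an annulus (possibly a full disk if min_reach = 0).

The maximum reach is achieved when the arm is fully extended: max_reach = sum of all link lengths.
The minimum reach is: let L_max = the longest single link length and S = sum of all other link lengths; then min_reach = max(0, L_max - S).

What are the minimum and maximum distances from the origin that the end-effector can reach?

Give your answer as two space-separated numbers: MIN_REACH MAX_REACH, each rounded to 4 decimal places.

Answer: 0.0000 24.8000

Derivation:
Link lengths: [4.4, 1.2, 8.2, 11.0]
max_reach = 4.4 + 1.2 + 8.2 + 11 = 24.8
L_max = max([4.4, 1.2, 8.2, 11.0]) = 11
S (sum of others) = 24.8 - 11 = 13.8
min_reach = max(0, 11 - 13.8) = max(0, -2.8) = 0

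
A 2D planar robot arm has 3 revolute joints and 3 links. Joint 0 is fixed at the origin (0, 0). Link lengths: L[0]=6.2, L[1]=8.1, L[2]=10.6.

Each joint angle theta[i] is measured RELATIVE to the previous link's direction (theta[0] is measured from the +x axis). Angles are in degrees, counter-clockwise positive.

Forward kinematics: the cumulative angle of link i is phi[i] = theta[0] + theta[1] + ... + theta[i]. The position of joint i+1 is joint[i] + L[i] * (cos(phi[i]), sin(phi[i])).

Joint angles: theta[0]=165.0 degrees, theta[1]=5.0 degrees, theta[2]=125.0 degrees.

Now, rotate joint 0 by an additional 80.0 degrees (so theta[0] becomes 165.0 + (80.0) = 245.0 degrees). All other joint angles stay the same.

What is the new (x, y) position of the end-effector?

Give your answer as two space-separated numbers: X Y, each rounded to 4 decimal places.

Answer: 4.8482 -10.4871

Derivation:
joint[0] = (0.0000, 0.0000)  (base)
link 0: phi[0] = 245 = 245 deg
  cos(245 deg) = -0.4226, sin(245 deg) = -0.9063
  joint[1] = (0.0000, 0.0000) + 6.2 * (-0.4226, -0.9063) = (0.0000 + -2.6202, 0.0000 + -5.6191) = (-2.6202, -5.6191)
link 1: phi[1] = 245 + 5 = 250 deg
  cos(250 deg) = -0.3420, sin(250 deg) = -0.9397
  joint[2] = (-2.6202, -5.6191) + 8.1 * (-0.3420, -0.9397) = (-2.6202 + -2.7704, -5.6191 + -7.6115) = (-5.3906, -13.2306)
link 2: phi[2] = 245 + 5 + 125 = 375 deg
  cos(375 deg) = 0.9659, sin(375 deg) = 0.2588
  joint[3] = (-5.3906, -13.2306) + 10.6 * (0.9659, 0.2588) = (-5.3906 + 10.2388, -13.2306 + 2.7435) = (4.8482, -10.4871)
End effector: (4.8482, -10.4871)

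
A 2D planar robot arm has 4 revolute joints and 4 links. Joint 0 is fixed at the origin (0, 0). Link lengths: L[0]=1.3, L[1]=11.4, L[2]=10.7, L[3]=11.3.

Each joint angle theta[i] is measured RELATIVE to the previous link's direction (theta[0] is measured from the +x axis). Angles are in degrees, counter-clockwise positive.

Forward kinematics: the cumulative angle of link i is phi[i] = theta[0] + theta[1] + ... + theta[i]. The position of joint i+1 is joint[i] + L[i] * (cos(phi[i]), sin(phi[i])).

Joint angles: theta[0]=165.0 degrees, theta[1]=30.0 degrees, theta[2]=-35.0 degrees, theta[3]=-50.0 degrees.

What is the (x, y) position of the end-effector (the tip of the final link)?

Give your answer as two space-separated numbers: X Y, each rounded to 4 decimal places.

joint[0] = (0.0000, 0.0000)  (base)
link 0: phi[0] = 165 = 165 deg
  cos(165 deg) = -0.9659, sin(165 deg) = 0.2588
  joint[1] = (0.0000, 0.0000) + 1.3 * (-0.9659, 0.2588) = (0.0000 + -1.2557, 0.0000 + 0.3365) = (-1.2557, 0.3365)
link 1: phi[1] = 165 + 30 = 195 deg
  cos(195 deg) = -0.9659, sin(195 deg) = -0.2588
  joint[2] = (-1.2557, 0.3365) + 11.4 * (-0.9659, -0.2588) = (-1.2557 + -11.0116, 0.3365 + -2.9505) = (-12.2673, -2.6141)
link 2: phi[2] = 165 + 30 + -35 = 160 deg
  cos(160 deg) = -0.9397, sin(160 deg) = 0.3420
  joint[3] = (-12.2673, -2.6141) + 10.7 * (-0.9397, 0.3420) = (-12.2673 + -10.0547, -2.6141 + 3.6596) = (-22.3220, 1.0455)
link 3: phi[3] = 165 + 30 + -35 + -50 = 110 deg
  cos(110 deg) = -0.3420, sin(110 deg) = 0.9397
  joint[4] = (-22.3220, 1.0455) + 11.3 * (-0.3420, 0.9397) = (-22.3220 + -3.8648, 1.0455 + 10.6185) = (-26.1868, 11.6641)
End effector: (-26.1868, 11.6641)

Answer: -26.1868 11.6641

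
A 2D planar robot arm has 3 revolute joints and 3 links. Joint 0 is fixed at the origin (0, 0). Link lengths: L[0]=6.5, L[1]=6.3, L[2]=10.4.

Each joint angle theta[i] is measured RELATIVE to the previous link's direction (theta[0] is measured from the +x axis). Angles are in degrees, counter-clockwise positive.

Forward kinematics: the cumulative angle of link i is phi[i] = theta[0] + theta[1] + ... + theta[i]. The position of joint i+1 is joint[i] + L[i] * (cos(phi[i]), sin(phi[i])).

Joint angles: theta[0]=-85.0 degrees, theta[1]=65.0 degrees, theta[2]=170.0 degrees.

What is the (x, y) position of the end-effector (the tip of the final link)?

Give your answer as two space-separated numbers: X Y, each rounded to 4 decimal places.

joint[0] = (0.0000, 0.0000)  (base)
link 0: phi[0] = -85 = -85 deg
  cos(-85 deg) = 0.0872, sin(-85 deg) = -0.9962
  joint[1] = (0.0000, 0.0000) + 6.5 * (0.0872, -0.9962) = (0.0000 + 0.5665, 0.0000 + -6.4753) = (0.5665, -6.4753)
link 1: phi[1] = -85 + 65 = -20 deg
  cos(-20 deg) = 0.9397, sin(-20 deg) = -0.3420
  joint[2] = (0.5665, -6.4753) + 6.3 * (0.9397, -0.3420) = (0.5665 + 5.9201, -6.4753 + -2.1547) = (6.4866, -8.6300)
link 2: phi[2] = -85 + 65 + 170 = 150 deg
  cos(150 deg) = -0.8660, sin(150 deg) = 0.5000
  joint[3] = (6.4866, -8.6300) + 10.4 * (-0.8660, 0.5000) = (6.4866 + -9.0067, -8.6300 + 5.2000) = (-2.5201, -3.4300)
End effector: (-2.5201, -3.4300)

Answer: -2.5201 -3.4300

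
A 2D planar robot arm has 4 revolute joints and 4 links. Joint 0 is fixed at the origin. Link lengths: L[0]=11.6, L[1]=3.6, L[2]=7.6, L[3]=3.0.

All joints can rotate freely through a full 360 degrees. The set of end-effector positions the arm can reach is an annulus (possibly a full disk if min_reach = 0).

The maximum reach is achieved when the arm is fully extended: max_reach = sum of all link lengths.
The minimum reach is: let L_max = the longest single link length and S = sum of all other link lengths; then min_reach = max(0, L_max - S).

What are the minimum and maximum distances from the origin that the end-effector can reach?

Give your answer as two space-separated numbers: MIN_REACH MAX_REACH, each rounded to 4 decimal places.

Answer: 0.0000 25.8000

Derivation:
Link lengths: [11.6, 3.6, 7.6, 3.0]
max_reach = 11.6 + 3.6 + 7.6 + 3 = 25.8
L_max = max([11.6, 3.6, 7.6, 3.0]) = 11.6
S (sum of others) = 25.8 - 11.6 = 14.2
min_reach = max(0, 11.6 - 14.2) = max(0, -2.6) = 0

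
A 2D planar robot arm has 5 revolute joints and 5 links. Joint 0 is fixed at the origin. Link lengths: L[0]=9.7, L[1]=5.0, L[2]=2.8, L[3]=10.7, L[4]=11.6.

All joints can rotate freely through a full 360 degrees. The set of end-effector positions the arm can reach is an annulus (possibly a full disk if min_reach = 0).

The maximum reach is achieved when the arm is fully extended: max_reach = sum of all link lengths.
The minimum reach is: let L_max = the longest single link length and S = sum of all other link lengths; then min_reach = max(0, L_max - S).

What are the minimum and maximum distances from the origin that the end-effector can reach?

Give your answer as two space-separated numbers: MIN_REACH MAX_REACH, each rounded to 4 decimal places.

Answer: 0.0000 39.8000

Derivation:
Link lengths: [9.7, 5.0, 2.8, 10.7, 11.6]
max_reach = 9.7 + 5 + 2.8 + 10.7 + 11.6 = 39.8
L_max = max([9.7, 5.0, 2.8, 10.7, 11.6]) = 11.6
S (sum of others) = 39.8 - 11.6 = 28.2
min_reach = max(0, 11.6 - 28.2) = max(0, -16.6) = 0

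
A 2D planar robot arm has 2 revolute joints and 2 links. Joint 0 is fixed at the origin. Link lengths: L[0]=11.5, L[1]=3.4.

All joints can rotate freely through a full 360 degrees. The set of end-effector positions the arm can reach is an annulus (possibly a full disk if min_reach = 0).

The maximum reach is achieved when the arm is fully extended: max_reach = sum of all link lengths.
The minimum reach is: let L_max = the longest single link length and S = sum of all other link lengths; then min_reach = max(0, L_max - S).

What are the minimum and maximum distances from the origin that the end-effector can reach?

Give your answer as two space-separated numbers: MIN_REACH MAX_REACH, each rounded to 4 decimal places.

Link lengths: [11.5, 3.4]
max_reach = 11.5 + 3.4 = 14.9
L_max = max([11.5, 3.4]) = 11.5
S (sum of others) = 14.9 - 11.5 = 3.4
min_reach = max(0, 11.5 - 3.4) = max(0, 8.1) = 8.1

Answer: 8.1000 14.9000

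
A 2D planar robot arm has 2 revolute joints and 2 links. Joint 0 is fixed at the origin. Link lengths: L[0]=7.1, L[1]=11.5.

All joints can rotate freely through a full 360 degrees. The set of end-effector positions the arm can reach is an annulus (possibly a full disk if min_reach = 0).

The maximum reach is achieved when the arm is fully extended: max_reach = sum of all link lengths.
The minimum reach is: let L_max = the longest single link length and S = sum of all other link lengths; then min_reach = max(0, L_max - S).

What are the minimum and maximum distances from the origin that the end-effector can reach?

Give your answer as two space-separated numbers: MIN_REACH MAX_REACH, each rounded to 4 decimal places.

Answer: 4.4000 18.6000

Derivation:
Link lengths: [7.1, 11.5]
max_reach = 7.1 + 11.5 = 18.6
L_max = max([7.1, 11.5]) = 11.5
S (sum of others) = 18.6 - 11.5 = 7.1
min_reach = max(0, 11.5 - 7.1) = max(0, 4.4) = 4.4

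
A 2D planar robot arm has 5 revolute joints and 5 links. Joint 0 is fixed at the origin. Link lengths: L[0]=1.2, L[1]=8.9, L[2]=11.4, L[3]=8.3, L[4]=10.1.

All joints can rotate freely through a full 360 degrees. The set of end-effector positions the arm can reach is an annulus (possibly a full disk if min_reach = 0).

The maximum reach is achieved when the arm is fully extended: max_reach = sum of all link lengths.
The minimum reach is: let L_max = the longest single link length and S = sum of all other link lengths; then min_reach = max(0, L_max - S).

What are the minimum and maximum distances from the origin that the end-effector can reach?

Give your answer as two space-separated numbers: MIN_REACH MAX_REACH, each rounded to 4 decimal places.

Link lengths: [1.2, 8.9, 11.4, 8.3, 10.1]
max_reach = 1.2 + 8.9 + 11.4 + 8.3 + 10.1 = 39.9
L_max = max([1.2, 8.9, 11.4, 8.3, 10.1]) = 11.4
S (sum of others) = 39.9 - 11.4 = 28.5
min_reach = max(0, 11.4 - 28.5) = max(0, -17.1) = 0

Answer: 0.0000 39.9000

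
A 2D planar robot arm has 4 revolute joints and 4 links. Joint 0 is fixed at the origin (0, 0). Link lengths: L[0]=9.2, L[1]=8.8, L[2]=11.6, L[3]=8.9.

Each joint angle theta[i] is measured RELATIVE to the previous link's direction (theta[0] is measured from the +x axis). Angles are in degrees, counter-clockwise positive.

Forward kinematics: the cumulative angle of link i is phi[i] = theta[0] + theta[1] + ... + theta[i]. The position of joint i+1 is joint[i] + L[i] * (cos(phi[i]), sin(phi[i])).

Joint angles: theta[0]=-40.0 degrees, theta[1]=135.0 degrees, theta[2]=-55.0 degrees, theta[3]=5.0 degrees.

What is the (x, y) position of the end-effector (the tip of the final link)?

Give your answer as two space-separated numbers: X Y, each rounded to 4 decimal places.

joint[0] = (0.0000, 0.0000)  (base)
link 0: phi[0] = -40 = -40 deg
  cos(-40 deg) = 0.7660, sin(-40 deg) = -0.6428
  joint[1] = (0.0000, 0.0000) + 9.2 * (0.7660, -0.6428) = (0.0000 + 7.0476, 0.0000 + -5.9136) = (7.0476, -5.9136)
link 1: phi[1] = -40 + 135 = 95 deg
  cos(95 deg) = -0.0872, sin(95 deg) = 0.9962
  joint[2] = (7.0476, -5.9136) + 8.8 * (-0.0872, 0.9962) = (7.0476 + -0.7670, -5.9136 + 8.7665) = (6.2806, 2.8529)
link 2: phi[2] = -40 + 135 + -55 = 40 deg
  cos(40 deg) = 0.7660, sin(40 deg) = 0.6428
  joint[3] = (6.2806, 2.8529) + 11.6 * (0.7660, 0.6428) = (6.2806 + 8.8861, 2.8529 + 7.4563) = (15.1668, 10.3092)
link 3: phi[3] = -40 + 135 + -55 + 5 = 45 deg
  cos(45 deg) = 0.7071, sin(45 deg) = 0.7071
  joint[4] = (15.1668, 10.3092) + 8.9 * (0.7071, 0.7071) = (15.1668 + 6.2933, 10.3092 + 6.2933) = (21.4600, 16.6025)
End effector: (21.4600, 16.6025)

Answer: 21.4600 16.6025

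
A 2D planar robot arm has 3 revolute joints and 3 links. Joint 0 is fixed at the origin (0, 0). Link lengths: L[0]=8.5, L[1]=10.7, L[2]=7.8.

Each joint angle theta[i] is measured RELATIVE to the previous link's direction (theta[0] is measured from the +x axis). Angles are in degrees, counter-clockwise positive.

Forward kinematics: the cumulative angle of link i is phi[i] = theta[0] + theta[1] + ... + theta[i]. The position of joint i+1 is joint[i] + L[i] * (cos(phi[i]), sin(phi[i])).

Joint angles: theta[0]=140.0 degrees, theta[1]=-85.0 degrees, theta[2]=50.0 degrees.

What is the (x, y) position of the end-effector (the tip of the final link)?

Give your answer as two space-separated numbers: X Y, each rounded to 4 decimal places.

Answer: -2.3929 21.7628

Derivation:
joint[0] = (0.0000, 0.0000)  (base)
link 0: phi[0] = 140 = 140 deg
  cos(140 deg) = -0.7660, sin(140 deg) = 0.6428
  joint[1] = (0.0000, 0.0000) + 8.5 * (-0.7660, 0.6428) = (0.0000 + -6.5114, 0.0000 + 5.4637) = (-6.5114, 5.4637)
link 1: phi[1] = 140 + -85 = 55 deg
  cos(55 deg) = 0.5736, sin(55 deg) = 0.8192
  joint[2] = (-6.5114, 5.4637) + 10.7 * (0.5736, 0.8192) = (-6.5114 + 6.1373, 5.4637 + 8.7649) = (-0.3741, 14.2286)
link 2: phi[2] = 140 + -85 + 50 = 105 deg
  cos(105 deg) = -0.2588, sin(105 deg) = 0.9659
  joint[3] = (-0.3741, 14.2286) + 7.8 * (-0.2588, 0.9659) = (-0.3741 + -2.0188, 14.2286 + 7.5342) = (-2.3929, 21.7628)
End effector: (-2.3929, 21.7628)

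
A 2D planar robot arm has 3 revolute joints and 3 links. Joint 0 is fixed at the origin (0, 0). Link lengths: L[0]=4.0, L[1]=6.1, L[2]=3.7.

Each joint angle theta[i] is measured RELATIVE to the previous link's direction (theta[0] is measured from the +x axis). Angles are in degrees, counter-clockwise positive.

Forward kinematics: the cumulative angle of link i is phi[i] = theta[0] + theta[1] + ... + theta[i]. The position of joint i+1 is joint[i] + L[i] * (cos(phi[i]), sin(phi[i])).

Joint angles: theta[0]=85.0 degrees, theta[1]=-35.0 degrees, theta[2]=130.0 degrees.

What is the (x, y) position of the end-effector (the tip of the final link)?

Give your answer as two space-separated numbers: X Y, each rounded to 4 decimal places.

joint[0] = (0.0000, 0.0000)  (base)
link 0: phi[0] = 85 = 85 deg
  cos(85 deg) = 0.0872, sin(85 deg) = 0.9962
  joint[1] = (0.0000, 0.0000) + 4 * (0.0872, 0.9962) = (0.0000 + 0.3486, 0.0000 + 3.9848) = (0.3486, 3.9848)
link 1: phi[1] = 85 + -35 = 50 deg
  cos(50 deg) = 0.6428, sin(50 deg) = 0.7660
  joint[2] = (0.3486, 3.9848) + 6.1 * (0.6428, 0.7660) = (0.3486 + 3.9210, 3.9848 + 4.6729) = (4.2696, 8.6576)
link 2: phi[2] = 85 + -35 + 130 = 180 deg
  cos(180 deg) = -1.0000, sin(180 deg) = 0.0000
  joint[3] = (4.2696, 8.6576) + 3.7 * (-1.0000, 0.0000) = (4.2696 + -3.7000, 8.6576 + 0.0000) = (0.5696, 8.6576)
End effector: (0.5696, 8.6576)

Answer: 0.5696 8.6576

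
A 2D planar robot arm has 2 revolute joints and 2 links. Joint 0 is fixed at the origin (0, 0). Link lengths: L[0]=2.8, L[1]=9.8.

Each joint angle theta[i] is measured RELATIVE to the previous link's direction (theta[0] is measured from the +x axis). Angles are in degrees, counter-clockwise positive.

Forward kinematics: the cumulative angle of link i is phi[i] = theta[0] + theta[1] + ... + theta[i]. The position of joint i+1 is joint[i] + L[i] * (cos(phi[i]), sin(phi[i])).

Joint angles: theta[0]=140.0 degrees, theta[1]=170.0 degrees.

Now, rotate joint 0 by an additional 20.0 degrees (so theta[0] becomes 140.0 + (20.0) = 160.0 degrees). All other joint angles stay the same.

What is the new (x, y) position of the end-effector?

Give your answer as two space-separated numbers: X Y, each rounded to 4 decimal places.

Answer: 5.8559 -3.9423

Derivation:
joint[0] = (0.0000, 0.0000)  (base)
link 0: phi[0] = 160 = 160 deg
  cos(160 deg) = -0.9397, sin(160 deg) = 0.3420
  joint[1] = (0.0000, 0.0000) + 2.8 * (-0.9397, 0.3420) = (0.0000 + -2.6311, 0.0000 + 0.9577) = (-2.6311, 0.9577)
link 1: phi[1] = 160 + 170 = 330 deg
  cos(330 deg) = 0.8660, sin(330 deg) = -0.5000
  joint[2] = (-2.6311, 0.9577) + 9.8 * (0.8660, -0.5000) = (-2.6311 + 8.4870, 0.9577 + -4.9000) = (5.8559, -3.9423)
End effector: (5.8559, -3.9423)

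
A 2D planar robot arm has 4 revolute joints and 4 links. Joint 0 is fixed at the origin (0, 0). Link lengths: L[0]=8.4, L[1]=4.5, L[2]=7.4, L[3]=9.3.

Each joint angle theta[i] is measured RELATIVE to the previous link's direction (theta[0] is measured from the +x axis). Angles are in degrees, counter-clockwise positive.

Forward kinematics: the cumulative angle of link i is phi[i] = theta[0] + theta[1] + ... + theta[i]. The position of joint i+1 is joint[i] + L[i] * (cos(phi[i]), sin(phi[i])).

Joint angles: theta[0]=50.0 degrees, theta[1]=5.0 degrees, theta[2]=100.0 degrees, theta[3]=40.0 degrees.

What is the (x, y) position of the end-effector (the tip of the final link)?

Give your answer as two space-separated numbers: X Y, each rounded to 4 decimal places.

joint[0] = (0.0000, 0.0000)  (base)
link 0: phi[0] = 50 = 50 deg
  cos(50 deg) = 0.6428, sin(50 deg) = 0.7660
  joint[1] = (0.0000, 0.0000) + 8.4 * (0.6428, 0.7660) = (0.0000 + 5.3994, 0.0000 + 6.4348) = (5.3994, 6.4348)
link 1: phi[1] = 50 + 5 = 55 deg
  cos(55 deg) = 0.5736, sin(55 deg) = 0.8192
  joint[2] = (5.3994, 6.4348) + 4.5 * (0.5736, 0.8192) = (5.3994 + 2.5811, 6.4348 + 3.6862) = (7.9805, 10.1210)
link 2: phi[2] = 50 + 5 + 100 = 155 deg
  cos(155 deg) = -0.9063, sin(155 deg) = 0.4226
  joint[3] = (7.9805, 10.1210) + 7.4 * (-0.9063, 0.4226) = (7.9805 + -6.7067, 10.1210 + 3.1274) = (1.2738, 13.2483)
link 3: phi[3] = 50 + 5 + 100 + 40 = 195 deg
  cos(195 deg) = -0.9659, sin(195 deg) = -0.2588
  joint[4] = (1.2738, 13.2483) + 9.3 * (-0.9659, -0.2588) = (1.2738 + -8.9831, 13.2483 + -2.4070) = (-7.7093, 10.8413)
End effector: (-7.7093, 10.8413)

Answer: -7.7093 10.8413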